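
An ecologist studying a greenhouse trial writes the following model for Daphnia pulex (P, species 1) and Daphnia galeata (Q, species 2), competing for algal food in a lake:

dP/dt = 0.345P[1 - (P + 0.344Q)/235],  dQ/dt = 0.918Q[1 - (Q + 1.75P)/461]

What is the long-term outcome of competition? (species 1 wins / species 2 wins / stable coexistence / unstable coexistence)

Compare the nullcline intercepts: K1/α12 = 235/0.344 = 683 > K2 = 461; K2/α21 = 461/1.75 = 263 > K1 = 235.
Since both inequalities hold, each species can invade when rare, so the interior equilibrium is stable.

stable coexistence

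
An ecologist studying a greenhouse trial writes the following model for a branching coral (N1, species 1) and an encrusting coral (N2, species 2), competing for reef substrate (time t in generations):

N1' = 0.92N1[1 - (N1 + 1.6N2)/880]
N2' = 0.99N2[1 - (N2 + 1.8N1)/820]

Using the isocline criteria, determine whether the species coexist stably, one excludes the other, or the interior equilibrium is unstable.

unstable coexistence (outcome depends on initial conditions)

Compare the nullcline intercepts: K1/α12 = 880/1.6 = 550 < K2 = 820; K2/α21 = 820/1.8 = 456 < K1 = 880.
Since both are reversed, neither can invade when rare; the interior point is a saddle.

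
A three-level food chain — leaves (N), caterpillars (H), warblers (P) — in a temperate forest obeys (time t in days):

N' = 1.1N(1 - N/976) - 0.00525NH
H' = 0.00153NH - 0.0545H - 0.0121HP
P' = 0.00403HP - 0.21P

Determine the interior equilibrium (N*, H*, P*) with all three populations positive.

N* ≈ 733, H* ≈ 52.1, P* ≈ 88.2

From dP/dt = 0: 0.00403H* = 0.21, so H* = 52.1.
From dN/dt = 0: 1.1(1 - N*/976) = 0.00525·52.1, giving N* = 976·(1 - 0.249) = 733.
From dH/dt = 0: 0.00153·733 - 0.0545 = 0.0121P*, so P* = 1.07/0.0121 = 88.2.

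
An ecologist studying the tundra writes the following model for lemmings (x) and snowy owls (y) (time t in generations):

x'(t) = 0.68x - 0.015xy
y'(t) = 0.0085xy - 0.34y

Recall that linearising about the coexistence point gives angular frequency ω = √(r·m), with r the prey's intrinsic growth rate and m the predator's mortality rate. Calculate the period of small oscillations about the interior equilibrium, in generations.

T ≈ 13.1 generations

Here r = 0.68 and m = 0.34, so r·m = 0.231.
ω = √0.231 = 0.481 per generation, hence T = 2π/ω ≈ 13.1 generations.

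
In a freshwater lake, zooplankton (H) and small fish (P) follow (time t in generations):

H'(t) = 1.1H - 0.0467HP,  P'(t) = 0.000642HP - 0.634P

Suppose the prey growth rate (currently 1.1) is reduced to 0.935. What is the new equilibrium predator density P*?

At the interior fixed point, setting dH/dt = 0 with H > 0 fixes P* = (prey growth rate)/(HP coefficient) — independent of the other coefficients.
With the change, P* = 0.935/0.0467 = 20; it falls from 23.6.

P* ≈ 20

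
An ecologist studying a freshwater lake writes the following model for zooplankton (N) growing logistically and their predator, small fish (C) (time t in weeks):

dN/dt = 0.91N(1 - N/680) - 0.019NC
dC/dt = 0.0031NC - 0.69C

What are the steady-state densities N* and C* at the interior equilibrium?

From dC/dt = 0 with C > 0: 0.0031N* = 0.69, so N* = 223.
Substitute into dN/dt = 0: 0.91(1 - 223/680) = 0.019C*.
The bracket is 0.673, giving C* = 0.612/0.019 = 32.2.

N* ≈ 223, C* ≈ 32.2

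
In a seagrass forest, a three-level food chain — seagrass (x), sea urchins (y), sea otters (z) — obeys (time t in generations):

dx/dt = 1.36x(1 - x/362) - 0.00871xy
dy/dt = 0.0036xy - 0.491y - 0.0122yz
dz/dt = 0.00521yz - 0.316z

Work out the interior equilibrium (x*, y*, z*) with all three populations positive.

x* ≈ 221, y* ≈ 60.7, z* ≈ 25.1

From dz/dt = 0: 0.00521y* = 0.316, so y* = 60.7.
From dx/dt = 0: 1.36(1 - x*/362) = 0.00871·60.7, giving x* = 362·(1 - 0.388) = 221.
From dy/dt = 0: 0.0036·221 - 0.491 = 0.0122z*, so z* = 0.306/0.0122 = 25.1.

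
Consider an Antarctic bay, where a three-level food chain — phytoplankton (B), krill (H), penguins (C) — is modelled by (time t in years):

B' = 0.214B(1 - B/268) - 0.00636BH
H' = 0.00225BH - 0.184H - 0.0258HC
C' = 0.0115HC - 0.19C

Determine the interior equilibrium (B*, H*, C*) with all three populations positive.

B* ≈ 136, H* ≈ 16.5, C* ≈ 4.76

From dC/dt = 0: 0.0115H* = 0.19, so H* = 16.5.
From dB/dt = 0: 0.214(1 - B*/268) = 0.00636·16.5, giving B* = 268·(1 - 0.491) = 136.
From dH/dt = 0: 0.00225·136 - 0.184 = 0.0258C*, so C* = 0.123/0.0258 = 4.76.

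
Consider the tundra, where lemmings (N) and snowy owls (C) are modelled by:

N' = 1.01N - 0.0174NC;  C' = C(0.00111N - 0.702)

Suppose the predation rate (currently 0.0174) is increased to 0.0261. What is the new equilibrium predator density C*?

At the interior fixed point, setting dN/dt = 0 with N > 0 fixes C* = (prey growth rate)/(NC coefficient) — independent of the other coefficients.
With the change, C* = 1.01/0.0261 = 38.7; it falls from 58.

C* ≈ 38.7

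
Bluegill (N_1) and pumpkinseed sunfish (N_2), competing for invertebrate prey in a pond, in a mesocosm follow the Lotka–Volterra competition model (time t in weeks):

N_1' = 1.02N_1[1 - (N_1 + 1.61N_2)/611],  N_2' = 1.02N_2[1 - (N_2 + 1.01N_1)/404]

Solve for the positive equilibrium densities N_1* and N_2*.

Setting both brackets to zero gives the nullclines N_1 + 1.61N_2 = 611 and 1.01N_1 + N_2 = 404.
Substituting N_2 = 404 - 1.01N_1 into the first: N_1(1 - 1.61·1.01) = 611 - 1.61·404.
So N_1* = -39.4/-0.626 = 63, and then N_2* = 404 - 1.01·63 = 340.

N_1* ≈ 63, N_2* ≈ 340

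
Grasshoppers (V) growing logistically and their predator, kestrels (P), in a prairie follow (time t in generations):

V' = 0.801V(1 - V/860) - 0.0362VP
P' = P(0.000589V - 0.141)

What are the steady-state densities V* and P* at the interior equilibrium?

V* ≈ 239, P* ≈ 16

From dP/dt = 0 with P > 0: 0.000589V* = 0.141, so V* = 239.
Substitute into dV/dt = 0: 0.801(1 - 239/860) = 0.0362P*.
The bracket is 0.722, giving P* = 0.578/0.0362 = 16.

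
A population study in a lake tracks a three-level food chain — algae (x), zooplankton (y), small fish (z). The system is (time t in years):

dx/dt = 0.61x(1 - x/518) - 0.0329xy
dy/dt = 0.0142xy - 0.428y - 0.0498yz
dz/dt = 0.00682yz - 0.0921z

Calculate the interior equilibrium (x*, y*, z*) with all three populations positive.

From dz/dt = 0: 0.00682y* = 0.0921, so y* = 13.5.
From dx/dt = 0: 0.61(1 - x*/518) = 0.0329·13.5, giving x* = 518·(1 - 0.728) = 141.
From dy/dt = 0: 0.0142·141 - 0.428 = 0.0498z*, so z* = 1.57/0.0498 = 31.5.

x* ≈ 141, y* ≈ 13.5, z* ≈ 31.5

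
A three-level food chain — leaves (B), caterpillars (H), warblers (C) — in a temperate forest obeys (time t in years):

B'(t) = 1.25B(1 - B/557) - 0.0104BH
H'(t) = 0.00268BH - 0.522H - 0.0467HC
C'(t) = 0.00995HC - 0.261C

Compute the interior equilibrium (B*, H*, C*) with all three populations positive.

From dC/dt = 0: 0.00995H* = 0.261, so H* = 26.2.
From dB/dt = 0: 1.25(1 - B*/557) = 0.0104·26.2, giving B* = 557·(1 - 0.218) = 435.
From dH/dt = 0: 0.00268·435 - 0.522 = 0.0467C*, so C* = 0.645/0.0467 = 13.8.

B* ≈ 435, H* ≈ 26.2, C* ≈ 13.8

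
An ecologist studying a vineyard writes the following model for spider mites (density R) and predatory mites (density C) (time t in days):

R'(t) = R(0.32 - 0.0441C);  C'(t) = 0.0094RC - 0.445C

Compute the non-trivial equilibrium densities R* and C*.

R* ≈ 47.3, C* ≈ 7.26

Set dC/dt = 0 with C > 0: 0.0094R - 0.445 = 0, so R* = 0.445/0.0094 = 47.3.
Set dR/dt = 0 with R > 0: 0.32 - 0.0441C = 0, so C* = 0.32/0.0441 = 7.26.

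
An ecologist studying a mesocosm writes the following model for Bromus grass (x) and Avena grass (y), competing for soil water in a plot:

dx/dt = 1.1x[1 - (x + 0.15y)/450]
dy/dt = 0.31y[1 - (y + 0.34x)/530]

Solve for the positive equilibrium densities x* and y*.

Setting both brackets to zero gives the nullclines x + 0.15y = 450 and 0.34x + y = 530.
Substituting y = 530 - 0.34x into the first: x(1 - 0.15·0.34) = 450 - 0.15·530.
So x* = 370/0.949 = 390, and then y* = 530 - 0.34·390 = 397.

x* ≈ 390, y* ≈ 397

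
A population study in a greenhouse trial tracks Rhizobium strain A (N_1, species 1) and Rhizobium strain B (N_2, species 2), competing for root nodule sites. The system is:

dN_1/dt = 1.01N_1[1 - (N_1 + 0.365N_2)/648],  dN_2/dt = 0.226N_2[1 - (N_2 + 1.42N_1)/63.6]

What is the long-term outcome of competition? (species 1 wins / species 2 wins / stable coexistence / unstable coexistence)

species 1 excludes species 2

Compare the nullcline intercepts: K1/α12 = 648/0.365 = 1780 > K2 = 63.6; K2/α21 = 63.6/1.42 = 44.8 < K1 = 648.
Since the inequalities point opposite ways, species 1 can invade but species 2 cannot.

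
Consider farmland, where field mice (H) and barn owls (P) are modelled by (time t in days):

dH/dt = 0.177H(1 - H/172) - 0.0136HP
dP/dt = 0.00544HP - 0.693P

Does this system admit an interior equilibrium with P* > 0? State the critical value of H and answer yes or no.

The predator equation gives dP/dt > 0 only when H > 0.693/0.00544 = 127.
Without the predator, H → K = 172. Since 172 > 127, the predator can invade and persist.

Threshold H = 127; K > 127, so yes, the predator persists.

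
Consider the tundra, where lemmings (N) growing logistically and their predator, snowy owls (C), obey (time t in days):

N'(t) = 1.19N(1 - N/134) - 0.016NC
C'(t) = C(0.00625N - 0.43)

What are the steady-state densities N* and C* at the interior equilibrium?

N* ≈ 68.8, C* ≈ 36.2

From dC/dt = 0 with C > 0: 0.00625N* = 0.43, so N* = 68.8.
Substitute into dN/dt = 0: 1.19(1 - 68.8/134) = 0.016C*.
The bracket is 0.487, giving C* = 0.579/0.016 = 36.2.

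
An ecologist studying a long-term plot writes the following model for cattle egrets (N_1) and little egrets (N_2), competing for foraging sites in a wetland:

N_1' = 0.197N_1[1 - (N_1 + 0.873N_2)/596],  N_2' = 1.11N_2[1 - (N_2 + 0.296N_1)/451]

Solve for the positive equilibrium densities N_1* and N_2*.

Setting both brackets to zero gives the nullclines N_1 + 0.873N_2 = 596 and 0.296N_1 + N_2 = 451.
Substituting N_2 = 451 - 0.296N_1 into the first: N_1(1 - 0.873·0.296) = 596 - 0.873·451.
So N_1* = 202/0.742 = 273, and then N_2* = 451 - 0.296·273 = 370.

N_1* ≈ 273, N_2* ≈ 370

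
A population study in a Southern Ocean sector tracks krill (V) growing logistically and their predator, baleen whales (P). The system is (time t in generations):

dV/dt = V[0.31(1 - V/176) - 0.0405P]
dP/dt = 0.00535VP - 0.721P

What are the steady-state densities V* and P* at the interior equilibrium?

V* ≈ 135, P* ≈ 1.79

From dP/dt = 0 with P > 0: 0.00535V* = 0.721, so V* = 135.
Substitute into dV/dt = 0: 0.31(1 - 135/176) = 0.0405P*.
The bracket is 0.234, giving P* = 0.0726/0.0405 = 1.79.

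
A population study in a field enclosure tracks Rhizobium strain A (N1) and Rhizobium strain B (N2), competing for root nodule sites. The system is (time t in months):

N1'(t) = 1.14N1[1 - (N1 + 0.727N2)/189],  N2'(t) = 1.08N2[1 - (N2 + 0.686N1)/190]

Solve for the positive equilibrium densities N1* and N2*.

N1* ≈ 101, N2* ≈ 120

Setting both brackets to zero gives the nullclines N1 + 0.727N2 = 189 and 0.686N1 + N2 = 190.
Substituting N2 = 190 - 0.686N1 into the first: N1(1 - 0.727·0.686) = 189 - 0.727·190.
So N1* = 50.9/0.501 = 101, and then N2* = 190 - 0.686·101 = 120.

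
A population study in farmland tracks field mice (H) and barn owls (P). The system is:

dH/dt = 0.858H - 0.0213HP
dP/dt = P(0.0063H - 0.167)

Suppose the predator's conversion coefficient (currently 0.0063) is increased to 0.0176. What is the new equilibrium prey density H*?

H* ≈ 9.49

At the interior fixed point, setting dP/dt = 0 with P > 0 fixes H* = (predator death rate)/(HP coefficient) — independent of the other coefficients.
With the change, H* = 0.167/0.0176 = 9.49; it falls from 26.5.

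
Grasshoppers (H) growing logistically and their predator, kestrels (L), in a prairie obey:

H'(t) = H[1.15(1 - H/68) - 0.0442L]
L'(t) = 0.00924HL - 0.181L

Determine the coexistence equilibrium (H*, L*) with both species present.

From dL/dt = 0 with L > 0: 0.00924H* = 0.181, so H* = 19.6.
Substitute into dH/dt = 0: 1.15(1 - 19.6/68) = 0.0442L*.
The bracket is 0.712, giving L* = 0.819/0.0442 = 18.5.

H* ≈ 19.6, L* ≈ 18.5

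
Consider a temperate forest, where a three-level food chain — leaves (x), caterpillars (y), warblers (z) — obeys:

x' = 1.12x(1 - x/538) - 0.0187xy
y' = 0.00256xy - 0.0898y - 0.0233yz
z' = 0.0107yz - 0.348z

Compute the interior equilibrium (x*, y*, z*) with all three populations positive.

From dz/dt = 0: 0.0107y* = 0.348, so y* = 32.5.
From dx/dt = 0: 1.12(1 - x*/538) = 0.0187·32.5, giving x* = 538·(1 - 0.543) = 246.
From dy/dt = 0: 0.00256·246 - 0.0898 = 0.0233z*, so z* = 0.54/0.0233 = 23.2.

x* ≈ 246, y* ≈ 32.5, z* ≈ 23.2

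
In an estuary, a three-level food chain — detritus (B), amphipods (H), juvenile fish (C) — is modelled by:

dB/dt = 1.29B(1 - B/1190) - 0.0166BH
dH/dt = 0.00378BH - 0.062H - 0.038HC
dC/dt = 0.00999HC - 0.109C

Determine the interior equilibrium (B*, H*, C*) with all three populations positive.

From dC/dt = 0: 0.00999H* = 0.109, so H* = 10.9.
From dB/dt = 0: 1.29(1 - B*/1190) = 0.0166·10.9, giving B* = 1190·(1 - 0.14) = 1020.
From dH/dt = 0: 0.00378·1020 - 0.062 = 0.038C*, so C* = 3.8/0.038 = 100.

B* ≈ 1020, H* ≈ 10.9, C* ≈ 100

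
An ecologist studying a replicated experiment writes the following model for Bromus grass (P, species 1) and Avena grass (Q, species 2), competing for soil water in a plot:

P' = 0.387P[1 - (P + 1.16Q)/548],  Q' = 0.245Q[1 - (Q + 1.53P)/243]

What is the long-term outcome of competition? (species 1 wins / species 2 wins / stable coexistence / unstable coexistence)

Compare the nullcline intercepts: K1/α12 = 548/1.16 = 472 > K2 = 243; K2/α21 = 243/1.53 = 159 < K1 = 548.
Since the inequalities point opposite ways, species 1 can invade but species 2 cannot.

species 1 excludes species 2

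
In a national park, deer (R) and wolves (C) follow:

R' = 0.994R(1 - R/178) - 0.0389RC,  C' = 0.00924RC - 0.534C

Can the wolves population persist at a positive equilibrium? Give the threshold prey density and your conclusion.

Threshold R = 57.8; K > 57.8, so yes, the predator persists.

The predator equation gives dC/dt > 0 only when R > 0.534/0.00924 = 57.8.
Without the predator, R → K = 178. Since 178 > 57.8, the predator can invade and persist.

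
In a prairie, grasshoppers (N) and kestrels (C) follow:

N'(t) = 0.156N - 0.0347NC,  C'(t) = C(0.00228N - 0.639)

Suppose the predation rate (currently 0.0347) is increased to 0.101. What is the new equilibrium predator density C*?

C* ≈ 1.54

At the interior fixed point, setting dN/dt = 0 with N > 0 fixes C* = (prey growth rate)/(NC coefficient) — independent of the other coefficients.
With the change, C* = 0.156/0.101 = 1.54; it falls from 4.5.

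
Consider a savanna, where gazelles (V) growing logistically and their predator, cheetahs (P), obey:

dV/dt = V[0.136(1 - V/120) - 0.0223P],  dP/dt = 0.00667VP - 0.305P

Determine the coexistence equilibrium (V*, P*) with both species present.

From dP/dt = 0 with P > 0: 0.00667V* = 0.305, so V* = 45.7.
Substitute into dV/dt = 0: 0.136(1 - 45.7/120) = 0.0223P*.
The bracket is 0.619, giving P* = 0.0842/0.0223 = 3.77.

V* ≈ 45.7, P* ≈ 3.77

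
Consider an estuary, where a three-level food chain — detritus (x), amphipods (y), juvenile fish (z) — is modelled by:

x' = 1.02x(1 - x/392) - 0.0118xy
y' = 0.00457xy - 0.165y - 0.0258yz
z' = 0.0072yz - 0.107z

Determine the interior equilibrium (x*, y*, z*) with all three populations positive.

From dz/dt = 0: 0.0072y* = 0.107, so y* = 14.9.
From dx/dt = 0: 1.02(1 - x*/392) = 0.0118·14.9, giving x* = 392·(1 - 0.172) = 325.
From dy/dt = 0: 0.00457·325 - 0.165 = 0.0258z*, so z* = 1.32/0.0258 = 51.1.

x* ≈ 325, y* ≈ 14.9, z* ≈ 51.1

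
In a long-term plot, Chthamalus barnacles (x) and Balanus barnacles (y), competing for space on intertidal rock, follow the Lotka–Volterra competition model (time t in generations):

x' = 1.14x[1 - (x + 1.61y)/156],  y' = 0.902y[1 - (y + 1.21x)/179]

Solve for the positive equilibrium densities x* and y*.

Setting both brackets to zero gives the nullclines x + 1.61y = 156 and 1.21x + y = 179.
Substituting y = 179 - 1.21x into the first: x(1 - 1.61·1.21) = 156 - 1.61·179.
So x* = -132/-0.948 = 139, and then y* = 179 - 1.21·139 = 10.3.

x* ≈ 139, y* ≈ 10.3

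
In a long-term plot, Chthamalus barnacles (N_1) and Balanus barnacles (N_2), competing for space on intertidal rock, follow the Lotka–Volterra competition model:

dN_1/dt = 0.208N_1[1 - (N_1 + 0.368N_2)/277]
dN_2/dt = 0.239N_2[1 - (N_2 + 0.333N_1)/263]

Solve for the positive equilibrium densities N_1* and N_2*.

Setting both brackets to zero gives the nullclines N_1 + 0.368N_2 = 277 and 0.333N_1 + N_2 = 263.
Substituting N_2 = 263 - 0.333N_1 into the first: N_1(1 - 0.368·0.333) = 277 - 0.368·263.
So N_1* = 180/0.877 = 205, and then N_2* = 263 - 0.333·205 = 195.

N_1* ≈ 205, N_2* ≈ 195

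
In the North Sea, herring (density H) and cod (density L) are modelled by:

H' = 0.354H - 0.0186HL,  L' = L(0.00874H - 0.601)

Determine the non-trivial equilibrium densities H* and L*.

Set dL/dt = 0 with L > 0: 0.00874H - 0.601 = 0, so H* = 0.601/0.00874 = 68.8.
Set dH/dt = 0 with H > 0: 0.354 - 0.0186L = 0, so L* = 0.354/0.0186 = 19.

H* ≈ 68.8, L* ≈ 19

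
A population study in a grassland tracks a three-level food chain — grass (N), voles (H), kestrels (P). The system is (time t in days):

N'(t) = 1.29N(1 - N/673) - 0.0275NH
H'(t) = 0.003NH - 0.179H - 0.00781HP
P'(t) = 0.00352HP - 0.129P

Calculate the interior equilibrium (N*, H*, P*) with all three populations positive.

N* ≈ 147, H* ≈ 36.6, P* ≈ 33.6

From dP/dt = 0: 0.00352H* = 0.129, so H* = 36.6.
From dN/dt = 0: 1.29(1 - N*/673) = 0.0275·36.6, giving N* = 673·(1 - 0.781) = 147.
From dH/dt = 0: 0.003·147 - 0.179 = 0.00781P*, so P* = 0.263/0.00781 = 33.6.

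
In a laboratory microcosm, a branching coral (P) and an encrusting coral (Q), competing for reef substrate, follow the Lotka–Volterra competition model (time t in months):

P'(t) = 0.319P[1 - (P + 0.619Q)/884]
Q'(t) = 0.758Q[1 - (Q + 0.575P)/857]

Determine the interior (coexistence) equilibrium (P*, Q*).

P* ≈ 549, Q* ≈ 541

Setting both brackets to zero gives the nullclines P + 0.619Q = 884 and 0.575P + Q = 857.
Substituting Q = 857 - 0.575P into the first: P(1 - 0.619·0.575) = 884 - 0.619·857.
So P* = 354/0.644 = 549, and then Q* = 857 - 0.575·549 = 541.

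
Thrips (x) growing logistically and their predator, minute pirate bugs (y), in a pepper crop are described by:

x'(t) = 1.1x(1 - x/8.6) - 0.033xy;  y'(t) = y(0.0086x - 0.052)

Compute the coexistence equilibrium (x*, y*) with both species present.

x* ≈ 6.05, y* ≈ 9.9

From dy/dt = 0 with y > 0: 0.0086x* = 0.052, so x* = 6.05.
Substitute into dx/dt = 0: 1.1(1 - 6.05/8.6) = 0.033y*.
The bracket is 0.297, giving y* = 0.327/0.033 = 9.9.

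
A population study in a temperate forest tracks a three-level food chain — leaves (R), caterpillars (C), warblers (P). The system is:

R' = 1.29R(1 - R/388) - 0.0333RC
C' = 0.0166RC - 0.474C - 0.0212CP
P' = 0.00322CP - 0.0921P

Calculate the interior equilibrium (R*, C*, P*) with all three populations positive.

R* ≈ 102, C* ≈ 28.6, P* ≈ 57.1

From dP/dt = 0: 0.00322C* = 0.0921, so C* = 28.6.
From dR/dt = 0: 1.29(1 - R*/388) = 0.0333·28.6, giving R* = 388·(1 - 0.738) = 102.
From dC/dt = 0: 0.0166·102 - 0.474 = 0.0212P*, so P* = 1.21/0.0212 = 57.1.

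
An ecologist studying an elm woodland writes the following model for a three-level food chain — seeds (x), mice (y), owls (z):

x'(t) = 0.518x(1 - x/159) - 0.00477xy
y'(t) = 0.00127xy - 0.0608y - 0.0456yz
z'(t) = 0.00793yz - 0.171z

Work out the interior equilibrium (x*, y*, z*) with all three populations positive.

From dz/dt = 0: 0.00793y* = 0.171, so y* = 21.6.
From dx/dt = 0: 0.518(1 - x*/159) = 0.00477·21.6, giving x* = 159·(1 - 0.199) = 127.
From dy/dt = 0: 0.00127·127 - 0.0608 = 0.0456z*, so z* = 0.101/0.0456 = 2.22.

x* ≈ 127, y* ≈ 21.6, z* ≈ 2.22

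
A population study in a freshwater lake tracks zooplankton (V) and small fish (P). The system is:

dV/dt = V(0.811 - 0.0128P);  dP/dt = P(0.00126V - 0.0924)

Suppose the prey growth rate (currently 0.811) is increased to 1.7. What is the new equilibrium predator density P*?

P* ≈ 133

At the interior fixed point, setting dV/dt = 0 with V > 0 fixes P* = (prey growth rate)/(VP coefficient) — independent of the other coefficients.
With the change, P* = 1.7/0.0128 = 133; it rises from 63.4.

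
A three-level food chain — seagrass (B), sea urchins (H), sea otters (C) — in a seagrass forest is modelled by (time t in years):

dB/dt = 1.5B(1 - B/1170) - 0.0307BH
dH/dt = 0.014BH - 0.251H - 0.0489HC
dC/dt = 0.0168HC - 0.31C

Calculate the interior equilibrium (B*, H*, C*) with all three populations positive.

B* ≈ 728, H* ≈ 18.5, C* ≈ 203

From dC/dt = 0: 0.0168H* = 0.31, so H* = 18.5.
From dB/dt = 0: 1.5(1 - B*/1170) = 0.0307·18.5, giving B* = 1170·(1 - 0.378) = 728.
From dH/dt = 0: 0.014·728 - 0.251 = 0.0489C*, so C* = 9.94/0.0489 = 203.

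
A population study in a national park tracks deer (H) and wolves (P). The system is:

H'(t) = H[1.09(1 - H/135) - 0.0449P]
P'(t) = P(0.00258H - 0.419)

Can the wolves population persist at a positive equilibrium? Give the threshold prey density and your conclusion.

The predator equation gives dP/dt > 0 only when H > 0.419/0.00258 = 162.
Without the predator, H → K = 135. Since 135 < 162, the predator cannot invade.

Threshold H = 162; K < 162, so no, the predator goes extinct.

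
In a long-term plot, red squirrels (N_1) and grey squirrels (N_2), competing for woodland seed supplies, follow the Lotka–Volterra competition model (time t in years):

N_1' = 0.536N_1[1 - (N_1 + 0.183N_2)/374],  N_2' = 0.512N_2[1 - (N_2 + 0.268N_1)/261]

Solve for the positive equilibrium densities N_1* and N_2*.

Setting both brackets to zero gives the nullclines N_1 + 0.183N_2 = 374 and 0.268N_1 + N_2 = 261.
Substituting N_2 = 261 - 0.268N_1 into the first: N_1(1 - 0.183·0.268) = 374 - 0.183·261.
So N_1* = 326/0.951 = 343, and then N_2* = 261 - 0.268·343 = 169.

N_1* ≈ 343, N_2* ≈ 169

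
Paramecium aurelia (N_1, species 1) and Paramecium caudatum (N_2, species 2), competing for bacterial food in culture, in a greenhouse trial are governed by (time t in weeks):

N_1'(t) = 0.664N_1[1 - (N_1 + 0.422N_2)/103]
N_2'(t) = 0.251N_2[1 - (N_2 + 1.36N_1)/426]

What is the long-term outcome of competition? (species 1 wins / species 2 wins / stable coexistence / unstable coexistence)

species 2 excludes species 1

Compare the nullcline intercepts: K1/α12 = 103/0.422 = 244 < K2 = 426; K2/α21 = 426/1.36 = 313 > K1 = 103.
Since the inequalities point opposite ways, species 2 can invade but species 1 cannot.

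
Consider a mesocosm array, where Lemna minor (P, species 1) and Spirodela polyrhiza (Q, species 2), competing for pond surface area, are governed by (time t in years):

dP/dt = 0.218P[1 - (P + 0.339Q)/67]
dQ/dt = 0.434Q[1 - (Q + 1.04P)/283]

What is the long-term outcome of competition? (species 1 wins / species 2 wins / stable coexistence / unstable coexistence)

Compare the nullcline intercepts: K1/α12 = 67/0.339 = 198 < K2 = 283; K2/α21 = 283/1.04 = 272 > K1 = 67.
Since the inequalities point opposite ways, species 2 can invade but species 1 cannot.

species 2 excludes species 1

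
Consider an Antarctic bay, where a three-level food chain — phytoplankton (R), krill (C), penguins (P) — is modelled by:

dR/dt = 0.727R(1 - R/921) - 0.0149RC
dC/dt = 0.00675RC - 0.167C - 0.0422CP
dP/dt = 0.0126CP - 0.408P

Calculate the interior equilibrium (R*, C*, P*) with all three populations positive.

R* ≈ 310, C* ≈ 32.4, P* ≈ 45.6

From dP/dt = 0: 0.0126C* = 0.408, so C* = 32.4.
From dR/dt = 0: 0.727(1 - R*/921) = 0.0149·32.4, giving R* = 921·(1 - 0.664) = 310.
From dC/dt = 0: 0.00675·310 - 0.167 = 0.0422P*, so P* = 1.92/0.0422 = 45.6.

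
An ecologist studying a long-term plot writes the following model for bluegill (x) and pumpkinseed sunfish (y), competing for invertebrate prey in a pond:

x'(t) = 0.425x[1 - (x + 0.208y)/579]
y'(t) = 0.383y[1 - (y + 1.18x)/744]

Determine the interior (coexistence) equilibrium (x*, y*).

x* ≈ 562, y* ≈ 80.6

Setting both brackets to zero gives the nullclines x + 0.208y = 579 and 1.18x + y = 744.
Substituting y = 744 - 1.18x into the first: x(1 - 0.208·1.18) = 579 - 0.208·744.
So x* = 424/0.755 = 562, and then y* = 744 - 1.18·562 = 80.6.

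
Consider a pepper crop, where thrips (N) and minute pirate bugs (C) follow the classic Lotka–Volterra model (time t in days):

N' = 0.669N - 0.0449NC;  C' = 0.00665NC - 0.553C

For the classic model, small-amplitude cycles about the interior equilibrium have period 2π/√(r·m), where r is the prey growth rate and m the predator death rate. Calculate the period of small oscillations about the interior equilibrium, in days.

T ≈ 10.3 days

Here r = 0.669 and m = 0.553, so r·m = 0.37.
ω = √0.37 = 0.608 per day, hence T = 2π/ω ≈ 10.3 days.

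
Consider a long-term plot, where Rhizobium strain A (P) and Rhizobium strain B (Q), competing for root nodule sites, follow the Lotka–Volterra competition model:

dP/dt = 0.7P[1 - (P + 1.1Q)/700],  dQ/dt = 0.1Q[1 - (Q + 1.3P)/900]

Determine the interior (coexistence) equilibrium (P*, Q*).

Setting both brackets to zero gives the nullclines P + 1.1Q = 700 and 1.3P + Q = 900.
Substituting Q = 900 - 1.3P into the first: P(1 - 1.1·1.3) = 700 - 1.1·900.
So P* = -290/-0.43 = 674, and then Q* = 900 - 1.3·674 = 23.3.

P* ≈ 674, Q* ≈ 23.3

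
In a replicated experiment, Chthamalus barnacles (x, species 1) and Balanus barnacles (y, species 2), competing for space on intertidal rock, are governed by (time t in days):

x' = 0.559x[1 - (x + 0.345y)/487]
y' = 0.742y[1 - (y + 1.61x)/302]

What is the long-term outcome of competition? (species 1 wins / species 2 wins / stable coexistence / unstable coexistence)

species 1 excludes species 2

Compare the nullcline intercepts: K1/α12 = 487/0.345 = 1410 > K2 = 302; K2/α21 = 302/1.61 = 188 < K1 = 487.
Since the inequalities point opposite ways, species 1 can invade but species 2 cannot.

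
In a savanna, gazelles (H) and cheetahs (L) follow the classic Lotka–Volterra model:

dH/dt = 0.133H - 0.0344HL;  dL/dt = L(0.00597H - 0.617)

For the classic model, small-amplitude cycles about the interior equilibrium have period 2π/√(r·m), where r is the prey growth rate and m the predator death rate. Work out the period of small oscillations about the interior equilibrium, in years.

Here r = 0.133 and m = 0.617, so r·m = 0.0821.
ω = √0.0821 = 0.286 per year, hence T = 2π/ω ≈ 21.9 years.

T ≈ 21.9 years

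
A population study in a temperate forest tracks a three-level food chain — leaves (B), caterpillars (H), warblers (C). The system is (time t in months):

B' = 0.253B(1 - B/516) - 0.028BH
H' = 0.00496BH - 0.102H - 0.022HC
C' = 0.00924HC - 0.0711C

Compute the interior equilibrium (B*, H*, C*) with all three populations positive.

B* ≈ 76.6, H* ≈ 7.69, C* ≈ 12.6

From dC/dt = 0: 0.00924H* = 0.0711, so H* = 7.69.
From dB/dt = 0: 0.253(1 - B*/516) = 0.028·7.69, giving B* = 516·(1 - 0.852) = 76.6.
From dH/dt = 0: 0.00496·76.6 - 0.102 = 0.022C*, so C* = 0.278/0.022 = 12.6.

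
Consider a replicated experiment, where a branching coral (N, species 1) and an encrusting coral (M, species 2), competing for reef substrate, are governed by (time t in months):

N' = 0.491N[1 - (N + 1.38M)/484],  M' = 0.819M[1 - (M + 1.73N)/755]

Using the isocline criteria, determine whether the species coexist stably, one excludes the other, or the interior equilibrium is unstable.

unstable coexistence (outcome depends on initial conditions)

Compare the nullcline intercepts: K1/α12 = 484/1.38 = 351 < K2 = 755; K2/α21 = 755/1.73 = 436 < K1 = 484.
Since both are reversed, neither can invade when rare; the interior point is a saddle.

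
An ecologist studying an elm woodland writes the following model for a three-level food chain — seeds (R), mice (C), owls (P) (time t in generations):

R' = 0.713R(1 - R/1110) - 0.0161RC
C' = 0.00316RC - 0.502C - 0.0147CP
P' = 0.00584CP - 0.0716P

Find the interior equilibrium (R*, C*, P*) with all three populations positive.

From dP/dt = 0: 0.00584C* = 0.0716, so C* = 12.3.
From dR/dt = 0: 0.713(1 - R*/1110) = 0.0161·12.3, giving R* = 1110·(1 - 0.277) = 803.
From dC/dt = 0: 0.00316·803 - 0.502 = 0.0147P*, so P* = 2.03/0.0147 = 138.

R* ≈ 803, C* ≈ 12.3, P* ≈ 138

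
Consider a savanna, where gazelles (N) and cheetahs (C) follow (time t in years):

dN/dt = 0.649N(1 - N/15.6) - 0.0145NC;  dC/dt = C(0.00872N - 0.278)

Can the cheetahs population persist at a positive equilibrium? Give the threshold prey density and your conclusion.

Threshold N = 31.9; K < 31.9, so no, the predator goes extinct.

The predator equation gives dC/dt > 0 only when N > 0.278/0.00872 = 31.9.
Without the predator, N → K = 15.6. Since 15.6 < 31.9, the predator cannot invade.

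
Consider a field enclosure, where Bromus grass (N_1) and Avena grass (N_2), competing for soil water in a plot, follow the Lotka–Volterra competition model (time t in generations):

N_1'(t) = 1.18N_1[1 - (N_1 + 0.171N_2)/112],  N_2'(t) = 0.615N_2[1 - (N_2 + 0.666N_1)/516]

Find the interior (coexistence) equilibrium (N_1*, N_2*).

N_1* ≈ 26.8, N_2* ≈ 498

Setting both brackets to zero gives the nullclines N_1 + 0.171N_2 = 112 and 0.666N_1 + N_2 = 516.
Substituting N_2 = 516 - 0.666N_1 into the first: N_1(1 - 0.171·0.666) = 112 - 0.171·516.
So N_1* = 23.8/0.886 = 26.8, and then N_2* = 516 - 0.666·26.8 = 498.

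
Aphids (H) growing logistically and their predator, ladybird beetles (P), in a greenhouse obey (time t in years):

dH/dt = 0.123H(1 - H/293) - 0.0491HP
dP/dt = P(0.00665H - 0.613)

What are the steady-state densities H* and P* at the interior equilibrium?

From dP/dt = 0 with P > 0: 0.00665H* = 0.613, so H* = 92.2.
Substitute into dH/dt = 0: 0.123(1 - 92.2/293) = 0.0491P*.
The bracket is 0.685, giving P* = 0.0843/0.0491 = 1.72.

H* ≈ 92.2, P* ≈ 1.72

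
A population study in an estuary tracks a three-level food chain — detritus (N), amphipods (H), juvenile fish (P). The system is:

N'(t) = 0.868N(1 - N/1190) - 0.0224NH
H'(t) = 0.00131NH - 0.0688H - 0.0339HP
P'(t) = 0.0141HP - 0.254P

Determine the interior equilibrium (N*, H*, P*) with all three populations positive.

N* ≈ 637, H* ≈ 18, P* ≈ 22.6

From dP/dt = 0: 0.0141H* = 0.254, so H* = 18.
From dN/dt = 0: 0.868(1 - N*/1190) = 0.0224·18, giving N* = 1190·(1 - 0.465) = 637.
From dH/dt = 0: 0.00131·637 - 0.0688 = 0.0339P*, so P* = 0.765/0.0339 = 22.6.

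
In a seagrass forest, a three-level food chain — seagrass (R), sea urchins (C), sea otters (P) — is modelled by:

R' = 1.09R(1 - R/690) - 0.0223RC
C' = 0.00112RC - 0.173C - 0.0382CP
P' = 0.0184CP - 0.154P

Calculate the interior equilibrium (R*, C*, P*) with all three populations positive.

R* ≈ 572, C* ≈ 8.37, P* ≈ 12.2

From dP/dt = 0: 0.0184C* = 0.154, so C* = 8.37.
From dR/dt = 0: 1.09(1 - R*/690) = 0.0223·8.37, giving R* = 690·(1 - 0.171) = 572.
From dC/dt = 0: 0.00112·572 - 0.173 = 0.0382P*, so P* = 0.467/0.0382 = 12.2.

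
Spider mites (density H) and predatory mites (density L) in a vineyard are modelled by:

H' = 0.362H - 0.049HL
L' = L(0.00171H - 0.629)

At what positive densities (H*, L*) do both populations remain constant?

H* ≈ 368, L* ≈ 7.39

Set dL/dt = 0 with L > 0: 0.00171H - 0.629 = 0, so H* = 0.629/0.00171 = 368.
Set dH/dt = 0 with H > 0: 0.362 - 0.049L = 0, so L* = 0.362/0.049 = 7.39.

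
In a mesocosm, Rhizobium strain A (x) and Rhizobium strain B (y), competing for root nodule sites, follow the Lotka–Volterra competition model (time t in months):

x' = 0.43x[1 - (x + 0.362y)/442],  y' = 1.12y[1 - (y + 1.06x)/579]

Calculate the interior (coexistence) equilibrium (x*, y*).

Setting both brackets to zero gives the nullclines x + 0.362y = 442 and 1.06x + y = 579.
Substituting y = 579 - 1.06x into the first: x(1 - 0.362·1.06) = 442 - 0.362·579.
So x* = 232/0.616 = 377, and then y* = 579 - 1.06·377 = 179.

x* ≈ 377, y* ≈ 179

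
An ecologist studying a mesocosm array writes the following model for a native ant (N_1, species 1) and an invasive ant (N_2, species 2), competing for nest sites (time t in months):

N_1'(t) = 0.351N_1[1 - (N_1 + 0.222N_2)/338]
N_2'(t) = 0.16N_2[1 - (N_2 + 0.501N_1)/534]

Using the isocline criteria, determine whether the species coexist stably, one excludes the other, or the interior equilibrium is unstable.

Compare the nullcline intercepts: K1/α12 = 338/0.222 = 1520 > K2 = 534; K2/α21 = 534/0.501 = 1070 > K1 = 338.
Since both inequalities hold, each species can invade when rare, so the interior equilibrium is stable.

stable coexistence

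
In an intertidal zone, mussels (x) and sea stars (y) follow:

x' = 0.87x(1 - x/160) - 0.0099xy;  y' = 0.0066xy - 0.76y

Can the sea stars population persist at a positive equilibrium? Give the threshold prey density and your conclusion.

The predator equation gives dy/dt > 0 only when x > 0.76/0.0066 = 115.
Without the predator, x → K = 160. Since 160 > 115, the predator can invade and persist.

Threshold x = 115; K > 115, so yes, the predator persists.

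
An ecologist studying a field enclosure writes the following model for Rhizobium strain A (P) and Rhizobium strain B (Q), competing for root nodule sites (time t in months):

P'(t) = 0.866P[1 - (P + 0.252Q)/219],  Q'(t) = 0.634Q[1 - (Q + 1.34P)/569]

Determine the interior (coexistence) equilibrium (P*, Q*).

P* ≈ 114, Q* ≈ 416

Setting both brackets to zero gives the nullclines P + 0.252Q = 219 and 1.34P + Q = 569.
Substituting Q = 569 - 1.34P into the first: P(1 - 0.252·1.34) = 219 - 0.252·569.
So P* = 75.6/0.662 = 114, and then Q* = 569 - 1.34·114 = 416.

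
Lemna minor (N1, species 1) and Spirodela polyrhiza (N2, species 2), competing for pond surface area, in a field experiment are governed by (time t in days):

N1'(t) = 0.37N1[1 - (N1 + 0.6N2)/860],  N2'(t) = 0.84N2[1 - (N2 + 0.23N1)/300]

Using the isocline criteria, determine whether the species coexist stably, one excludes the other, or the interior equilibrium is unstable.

stable coexistence

Compare the nullcline intercepts: K1/α12 = 860/0.6 = 1430 > K2 = 300; K2/α21 = 300/0.23 = 1300 > K1 = 860.
Since both inequalities hold, each species can invade when rare, so the interior equilibrium is stable.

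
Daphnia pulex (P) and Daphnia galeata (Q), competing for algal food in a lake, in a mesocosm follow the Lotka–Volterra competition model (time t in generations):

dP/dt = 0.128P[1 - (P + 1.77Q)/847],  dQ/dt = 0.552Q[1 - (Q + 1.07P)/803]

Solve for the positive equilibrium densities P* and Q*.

P* ≈ 642, Q* ≈ 116

Setting both brackets to zero gives the nullclines P + 1.77Q = 847 and 1.07P + Q = 803.
Substituting Q = 803 - 1.07P into the first: P(1 - 1.77·1.07) = 847 - 1.77·803.
So P* = -574/-0.894 = 642, and then Q* = 803 - 1.07·642 = 116.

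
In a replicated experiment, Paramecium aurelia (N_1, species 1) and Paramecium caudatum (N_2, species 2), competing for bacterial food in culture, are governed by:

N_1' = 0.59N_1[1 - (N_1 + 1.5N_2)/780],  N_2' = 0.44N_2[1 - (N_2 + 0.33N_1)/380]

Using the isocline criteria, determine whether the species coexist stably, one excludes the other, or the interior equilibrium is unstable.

stable coexistence

Compare the nullcline intercepts: K1/α12 = 780/1.5 = 520 > K2 = 380; K2/α21 = 380/0.33 = 1150 > K1 = 780.
Since both inequalities hold, each species can invade when rare, so the interior equilibrium is stable.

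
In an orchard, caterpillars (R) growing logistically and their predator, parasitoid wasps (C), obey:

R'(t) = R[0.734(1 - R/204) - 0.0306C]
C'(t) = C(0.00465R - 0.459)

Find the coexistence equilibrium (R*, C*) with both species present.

R* ≈ 98.7, C* ≈ 12.4

From dC/dt = 0 with C > 0: 0.00465R* = 0.459, so R* = 98.7.
Substitute into dR/dt = 0: 0.734(1 - 98.7/204) = 0.0306C*.
The bracket is 0.516, giving C* = 0.379/0.0306 = 12.4.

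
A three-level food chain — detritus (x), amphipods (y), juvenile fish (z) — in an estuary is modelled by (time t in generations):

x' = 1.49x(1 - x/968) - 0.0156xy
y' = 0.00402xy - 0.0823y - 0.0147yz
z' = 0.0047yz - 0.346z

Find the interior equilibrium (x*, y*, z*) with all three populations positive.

x* ≈ 222, y* ≈ 73.6, z* ≈ 55.1

From dz/dt = 0: 0.0047y* = 0.346, so y* = 73.6.
From dx/dt = 0: 1.49(1 - x*/968) = 0.0156·73.6, giving x* = 968·(1 - 0.771) = 222.
From dy/dt = 0: 0.00402·222 - 0.0823 = 0.0147z*, so z* = 0.81/0.0147 = 55.1.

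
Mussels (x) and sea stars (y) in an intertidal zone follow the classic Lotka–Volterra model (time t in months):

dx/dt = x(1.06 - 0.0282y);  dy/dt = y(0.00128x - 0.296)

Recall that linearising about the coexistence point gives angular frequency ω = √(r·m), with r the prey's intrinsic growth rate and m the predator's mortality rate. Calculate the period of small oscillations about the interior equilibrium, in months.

Here r = 1.06 and m = 0.296, so r·m = 0.314.
ω = √0.314 = 0.56 per month, hence T = 2π/ω ≈ 11.2 months.

T ≈ 11.2 months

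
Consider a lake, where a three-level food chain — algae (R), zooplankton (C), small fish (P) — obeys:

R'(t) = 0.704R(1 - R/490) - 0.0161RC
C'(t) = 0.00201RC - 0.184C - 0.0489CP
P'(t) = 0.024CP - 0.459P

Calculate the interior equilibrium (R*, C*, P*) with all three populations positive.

R* ≈ 276, C* ≈ 19.1, P* ≈ 7.57

From dP/dt = 0: 0.024C* = 0.459, so C* = 19.1.
From dR/dt = 0: 0.704(1 - R*/490) = 0.0161·19.1, giving R* = 490·(1 - 0.437) = 276.
From dC/dt = 0: 0.00201·276 - 0.184 = 0.0489P*, so P* = 0.37/0.0489 = 7.57.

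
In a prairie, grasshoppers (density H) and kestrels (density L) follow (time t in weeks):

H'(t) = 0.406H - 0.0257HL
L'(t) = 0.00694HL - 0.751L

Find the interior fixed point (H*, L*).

H* ≈ 108, L* ≈ 15.8

Set dL/dt = 0 with L > 0: 0.00694H - 0.751 = 0, so H* = 0.751/0.00694 = 108.
Set dH/dt = 0 with H > 0: 0.406 - 0.0257L = 0, so L* = 0.406/0.0257 = 15.8.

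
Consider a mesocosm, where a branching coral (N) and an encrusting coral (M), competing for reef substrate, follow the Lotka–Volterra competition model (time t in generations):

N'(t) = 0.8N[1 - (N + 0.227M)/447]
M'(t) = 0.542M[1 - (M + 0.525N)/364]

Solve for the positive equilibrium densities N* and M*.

Setting both brackets to zero gives the nullclines N + 0.227M = 447 and 0.525N + M = 364.
Substituting M = 364 - 0.525N into the first: N(1 - 0.227·0.525) = 447 - 0.227·364.
So N* = 364/0.881 = 414, and then M* = 364 - 0.525·414 = 147.

N* ≈ 414, M* ≈ 147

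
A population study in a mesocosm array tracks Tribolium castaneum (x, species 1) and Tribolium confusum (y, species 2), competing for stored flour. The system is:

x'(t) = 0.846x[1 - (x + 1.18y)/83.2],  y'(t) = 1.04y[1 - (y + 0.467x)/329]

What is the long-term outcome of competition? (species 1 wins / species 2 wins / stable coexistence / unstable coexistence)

species 2 excludes species 1

Compare the nullcline intercepts: K1/α12 = 83.2/1.18 = 70.5 < K2 = 329; K2/α21 = 329/0.467 = 704 > K1 = 83.2.
Since the inequalities point opposite ways, species 2 can invade but species 1 cannot.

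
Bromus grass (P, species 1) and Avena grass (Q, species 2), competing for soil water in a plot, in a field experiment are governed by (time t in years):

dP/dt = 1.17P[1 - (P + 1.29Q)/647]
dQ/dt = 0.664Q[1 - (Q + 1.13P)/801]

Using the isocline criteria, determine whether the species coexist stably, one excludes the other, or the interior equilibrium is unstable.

species 2 excludes species 1

Compare the nullcline intercepts: K1/α12 = 647/1.29 = 502 < K2 = 801; K2/α21 = 801/1.13 = 709 > K1 = 647.
Since the inequalities point opposite ways, species 2 can invade but species 1 cannot.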